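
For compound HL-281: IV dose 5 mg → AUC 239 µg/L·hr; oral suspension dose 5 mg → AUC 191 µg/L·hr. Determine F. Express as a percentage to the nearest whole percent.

F = 80%

F = (AUC_ev / D_ev) / (AUC_iv / D_iv)
  = (191/5) / (239/5)
  = 38.2 / 47.8 = 0.7992
  = 79.92%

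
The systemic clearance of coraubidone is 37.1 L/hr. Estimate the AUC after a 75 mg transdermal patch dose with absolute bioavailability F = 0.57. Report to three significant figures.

AUC = 1.15 mg/L·hr

AUC_0→∞ = F × Dose / CL
        = 0.57 × 75 / 37.1 = 1.15229 mg/L·hr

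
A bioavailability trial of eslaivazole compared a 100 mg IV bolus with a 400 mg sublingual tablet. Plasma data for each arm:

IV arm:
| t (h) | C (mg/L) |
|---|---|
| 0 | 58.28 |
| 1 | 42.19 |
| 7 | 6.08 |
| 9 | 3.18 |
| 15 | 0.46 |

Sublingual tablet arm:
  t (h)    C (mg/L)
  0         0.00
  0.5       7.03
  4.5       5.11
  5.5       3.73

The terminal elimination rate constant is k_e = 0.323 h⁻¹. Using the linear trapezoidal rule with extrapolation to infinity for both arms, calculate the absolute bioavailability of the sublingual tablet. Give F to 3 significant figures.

Trapezoidal AUC_0→15 (IV):
  [0→1]: (58.28+42.19)/2 × 1 = 50.235
  [1→7]: (42.19+6.08)/2 × 6 = 144.81
  [7→9]: (6.08+3.18)/2 × 2 = 9.26
  [9→15]: (3.18+0.46)/2 × 6 = 10.92
  Sum = 215.225 mg/L·h
IV tail: 0.46/0.323 = 1.424; AUC_iv,0→∞ = 215.225 + 1.424 = 216.649 mg/L·h
Trapezoidal AUC_0→5.5 (sublingual tablet):
  [0→0.5]: (0.00+7.03)/2 × 0.5 = 1.7575
  [0.5→4.5]: (7.03+5.11)/2 × 4 = 24.28
  [4.5→5.5]: (5.11+3.73)/2 × 1 = 4.42
  Sum = 30.4575 mg/L·h
sublingual tablet tail: 3.73/0.323 = 11.548; AUC_ev,0→∞ = 30.4575 + 11.548 = 42.0055 mg/L·h
F = (AUC_ev/D_ev)/(AUC_iv/D_iv) = (42.0055/400)/(216.649/100) = 0.10501375/2.16649 = 0.0485

F = 0.0485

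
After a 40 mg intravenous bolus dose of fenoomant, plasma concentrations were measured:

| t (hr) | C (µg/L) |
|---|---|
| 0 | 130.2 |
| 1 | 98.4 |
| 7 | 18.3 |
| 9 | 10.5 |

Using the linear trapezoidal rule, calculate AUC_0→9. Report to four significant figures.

AUC = 493.2 µg/L·hr

Trapezoidal AUC_0→9:
  [0→1]: (130.2+98.4)/2 × 1 = 114.3
  [1→7]: (98.4+18.3)/2 × 6 = 350.1
  [7→9]: (18.3+10.5)/2 × 2 = 28.8
  Sum = 493.2 µg/L·hr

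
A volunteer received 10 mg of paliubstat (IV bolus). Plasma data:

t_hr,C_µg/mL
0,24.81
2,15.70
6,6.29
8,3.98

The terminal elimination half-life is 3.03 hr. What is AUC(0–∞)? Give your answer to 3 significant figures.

Trapezoidal AUC_0→8:
  [0→2]: (24.81+15.70)/2 × 2 = 40.51
  [2→6]: (15.70+6.29)/2 × 4 = 43.98
  [6→8]: (6.29+3.98)/2 × 2 = 10.27
  Sum = 94.76 µg/mL·hr
k_e = ln2 / t½ = 0.693147 / 3.03 = 0.2288 hr^-1
Extrapolated tail: C_last / k_e = 3.98 / 0.2288 = 17.395
AUC_0→∞ = 94.76 + 17.395 = 112.155 µg/mL·hr

AUC = 112 µg/mL·hr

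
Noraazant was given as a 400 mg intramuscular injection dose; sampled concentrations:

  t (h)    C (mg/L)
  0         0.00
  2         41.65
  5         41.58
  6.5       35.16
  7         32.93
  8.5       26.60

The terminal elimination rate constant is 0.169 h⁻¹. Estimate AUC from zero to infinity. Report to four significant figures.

AUC = 443.1 mg/L·h

Trapezoidal AUC_0→8.5:
  [0→2]: (0.00+41.65)/2 × 2 = 41.65
  [2→5]: (41.65+41.58)/2 × 3 = 124.845
  [5→6.5]: (41.58+35.16)/2 × 1.5 = 57.555
  [6.5→7]: (35.16+32.93)/2 × 0.5 = 17.0225
  [7→8.5]: (32.93+26.60)/2 × 1.5 = 44.6475
  Sum = 285.72 mg/L·h
Extrapolated tail: C_last / k_e = 26.60 / 0.169 = 157.396
AUC_0→∞ = 285.72 + 157.396 = 443.116 mg/L·h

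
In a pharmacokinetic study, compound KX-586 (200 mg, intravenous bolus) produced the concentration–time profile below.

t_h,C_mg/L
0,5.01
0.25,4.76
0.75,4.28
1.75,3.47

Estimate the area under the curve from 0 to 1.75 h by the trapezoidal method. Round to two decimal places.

AUC = 7.36 mg/L·h

Trapezoidal AUC_0→1.75:
  [0→0.25]: (5.01+4.76)/2 × 0.25 = 1.22125
  [0.25→0.75]: (4.76+4.28)/2 × 0.5 = 2.26
  [0.75→1.75]: (4.28+3.47)/2 × 1 = 3.875
  Sum = 7.35625 mg/L·h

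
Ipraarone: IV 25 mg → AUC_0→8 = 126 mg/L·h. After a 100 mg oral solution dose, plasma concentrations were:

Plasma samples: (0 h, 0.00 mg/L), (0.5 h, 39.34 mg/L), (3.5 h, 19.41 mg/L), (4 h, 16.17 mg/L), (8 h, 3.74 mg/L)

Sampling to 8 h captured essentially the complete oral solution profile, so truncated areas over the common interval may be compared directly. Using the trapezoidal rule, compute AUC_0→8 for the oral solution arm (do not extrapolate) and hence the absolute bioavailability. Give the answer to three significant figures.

Trapezoidal AUC_0→8 (oral solution):
  [0→0.5]: (0.00+39.34)/2 × 0.5 = 9.835
  [0.5→3.5]: (39.34+19.41)/2 × 3 = 88.125
  [3.5→4]: (19.41+16.17)/2 × 0.5 = 8.895
  [4→8]: (16.17+3.74)/2 × 4 = 39.82
  Sum = 146.675 mg/L·h
F = (AUC_ev/D_ev)/(AUC_iv/D_iv) = (146.675/100)/(126/25) = 1.46675/5.04 = 0.2910

F = 0.291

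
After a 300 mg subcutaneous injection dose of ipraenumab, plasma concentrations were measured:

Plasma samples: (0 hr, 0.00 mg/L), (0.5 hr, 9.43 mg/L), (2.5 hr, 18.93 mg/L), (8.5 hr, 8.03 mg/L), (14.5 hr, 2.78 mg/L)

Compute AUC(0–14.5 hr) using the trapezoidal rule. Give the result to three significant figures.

Trapezoidal AUC_0→14.5:
  [0→0.5]: (0.00+9.43)/2 × 0.5 = 2.3575
  [0.5→2.5]: (9.43+18.93)/2 × 2 = 28.36
  [2.5→8.5]: (18.93+8.03)/2 × 6 = 80.88
  [8.5→14.5]: (8.03+2.78)/2 × 6 = 32.43
  Sum = 144.0275 mg/L·hr

AUC = 144 mg/L·hr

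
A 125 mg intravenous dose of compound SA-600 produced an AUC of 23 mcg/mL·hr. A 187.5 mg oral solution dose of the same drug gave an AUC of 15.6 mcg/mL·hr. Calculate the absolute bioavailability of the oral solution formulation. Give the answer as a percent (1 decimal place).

F = (AUC_ev / D_ev) / (AUC_iv / D_iv)
  = (15.6/187.5) / (23/125)
  = 0.0832 / 0.184 = 0.4522
  = 45.22%

F = 45.2%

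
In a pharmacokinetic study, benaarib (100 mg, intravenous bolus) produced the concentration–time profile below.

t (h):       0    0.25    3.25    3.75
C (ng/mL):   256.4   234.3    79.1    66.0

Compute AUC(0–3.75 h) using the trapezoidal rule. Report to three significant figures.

Trapezoidal AUC_0→3.75:
  [0→0.25]: (256.4+234.3)/2 × 0.25 = 61.3375
  [0.25→3.25]: (234.3+79.1)/2 × 3 = 470.1
  [3.25→3.75]: (79.1+66.0)/2 × 0.5 = 36.275
  Sum = 567.7125 ng/mL·h

AUC = 568 ng/mL·h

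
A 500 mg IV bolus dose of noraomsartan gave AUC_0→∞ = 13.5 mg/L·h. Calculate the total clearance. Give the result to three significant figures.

CL = Dose_iv / AUC_0→∞
   = 500 / 13.5 = 37.037 L/h

CL = 37.0 L/h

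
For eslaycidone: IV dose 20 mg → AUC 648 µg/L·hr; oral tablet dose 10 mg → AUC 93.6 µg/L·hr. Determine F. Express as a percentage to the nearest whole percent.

F = 29%

F = (AUC_ev / D_ev) / (AUC_iv / D_iv)
  = (93.6/10) / (648/20)
  = 9.36 / 32.4 = 0.2889
  = 28.89%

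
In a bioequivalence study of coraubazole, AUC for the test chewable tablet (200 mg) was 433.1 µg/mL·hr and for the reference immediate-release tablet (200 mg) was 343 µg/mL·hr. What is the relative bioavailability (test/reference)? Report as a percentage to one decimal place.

F_rel = 126.3%

F_rel = (AUC_test/D_test) / (AUC_ref/D_ref)
      = (433.1/200) / (343/200)
      = 2.1655 / 1.715 = 1.2627 = 126.27%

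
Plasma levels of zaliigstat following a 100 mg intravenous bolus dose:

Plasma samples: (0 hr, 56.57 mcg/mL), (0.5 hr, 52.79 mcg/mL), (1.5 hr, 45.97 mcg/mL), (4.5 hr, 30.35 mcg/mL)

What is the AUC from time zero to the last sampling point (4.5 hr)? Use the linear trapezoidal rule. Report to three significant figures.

AUC = 191 mcg/mL·hr

Trapezoidal AUC_0→4.5:
  [0→0.5]: (56.57+52.79)/2 × 0.5 = 27.34
  [0.5→1.5]: (52.79+45.97)/2 × 1 = 49.38
  [1.5→4.5]: (45.97+30.35)/2 × 3 = 114.48
  Sum = 191.2 mcg/mL·hr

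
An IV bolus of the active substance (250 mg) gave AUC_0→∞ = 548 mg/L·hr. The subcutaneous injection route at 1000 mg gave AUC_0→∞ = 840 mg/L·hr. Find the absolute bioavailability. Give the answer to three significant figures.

F = (AUC_ev / D_ev) / (AUC_iv / D_iv)
  = (840/1000) / (548/250)
  = 0.84 / 2.192 = 0.3832

F = 0.383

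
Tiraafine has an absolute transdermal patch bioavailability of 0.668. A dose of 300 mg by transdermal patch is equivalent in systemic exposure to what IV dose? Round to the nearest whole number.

D_iv = 200 mg

Systemic exposure from an extravascular dose = F × D_ev, so the equivalent IV dose is F × D_ev.
D_iv = F × D_ev = 0.668 × 300 = 200.4 mg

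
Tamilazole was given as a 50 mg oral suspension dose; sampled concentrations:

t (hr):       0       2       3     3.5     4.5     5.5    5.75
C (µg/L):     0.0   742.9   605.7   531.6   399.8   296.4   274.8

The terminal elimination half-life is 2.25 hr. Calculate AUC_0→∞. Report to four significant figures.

AUC = 3479 µg/L·hr

Trapezoidal AUC_0→5.75:
  [0→2]: (0.0+742.9)/2 × 2 = 742.9
  [2→3]: (742.9+605.7)/2 × 1 = 674.3
  [3→3.5]: (605.7+531.6)/2 × 0.5 = 284.325
  [3.5→4.5]: (531.6+399.8)/2 × 1 = 465.7
  [4.5→5.5]: (399.8+296.4)/2 × 1 = 348.1
  [5.5→5.75]: (296.4+274.8)/2 × 0.25 = 71.4
  Sum = 2586.725 µg/L·hr
k_e = ln2 / t½ = 0.693147 / 2.25 = 0.3081 hr^-1
Extrapolated tail: C_last / k_e = 274.8 / 0.3081 = 891.918
AUC_0→∞ = 2586.725 + 891.918 = 3478.643 µg/L·hr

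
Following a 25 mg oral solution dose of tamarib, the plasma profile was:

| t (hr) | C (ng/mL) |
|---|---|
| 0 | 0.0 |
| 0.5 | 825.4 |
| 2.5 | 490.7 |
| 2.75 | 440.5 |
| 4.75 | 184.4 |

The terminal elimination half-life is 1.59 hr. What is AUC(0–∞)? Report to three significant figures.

AUC = 2690 ng/mL·hr

Trapezoidal AUC_0→4.75:
  [0→0.5]: (0.0+825.4)/2 × 0.5 = 206.35
  [0.5→2.5]: (825.4+490.7)/2 × 2 = 1316.1
  [2.5→2.75]: (490.7+440.5)/2 × 0.25 = 116.4
  [2.75→4.75]: (440.5+184.4)/2 × 2 = 624.9
  Sum = 2263.75 ng/mL·hr
k_e = ln2 / t½ = 0.693147 / 1.59 = 0.4359 hr^-1
Extrapolated tail: C_last / k_e = 184.4 / 0.4359 = 423.033
AUC_0→∞ = 2263.75 + 423.033 = 2686.783 ng/mL·hr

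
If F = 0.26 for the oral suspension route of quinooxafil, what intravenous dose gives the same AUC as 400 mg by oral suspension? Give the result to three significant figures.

Systemic exposure from an extravascular dose = F × D_ev, so the equivalent IV dose is F × D_ev.
D_iv = F × D_ev = 0.26 × 400 = 104 mg

D_iv = 104 mg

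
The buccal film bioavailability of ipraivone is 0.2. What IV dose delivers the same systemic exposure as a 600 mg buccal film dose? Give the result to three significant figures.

D_iv = 120 mg

Systemic exposure from an extravascular dose = F × D_ev, so the equivalent IV dose is F × D_ev.
D_iv = F × D_ev = 0.2 × 600 = 120 mg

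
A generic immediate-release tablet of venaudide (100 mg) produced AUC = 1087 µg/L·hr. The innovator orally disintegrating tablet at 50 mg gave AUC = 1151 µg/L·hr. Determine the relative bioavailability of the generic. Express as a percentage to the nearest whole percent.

F_rel = (AUC_test/D_test) / (AUC_ref/D_ref)
      = (1087/100) / (1151/50)
      = 10.87 / 23.02 = 0.4722 = 47.22%

F_rel = 47%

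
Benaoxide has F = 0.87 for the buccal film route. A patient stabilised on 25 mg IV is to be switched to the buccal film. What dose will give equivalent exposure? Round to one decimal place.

For equal systemic exposure: F × D_ev = D_iv
D_ev = D_iv / F = 25 / 0.87 = 28.7356 mg

D_buccal = 28.7 mg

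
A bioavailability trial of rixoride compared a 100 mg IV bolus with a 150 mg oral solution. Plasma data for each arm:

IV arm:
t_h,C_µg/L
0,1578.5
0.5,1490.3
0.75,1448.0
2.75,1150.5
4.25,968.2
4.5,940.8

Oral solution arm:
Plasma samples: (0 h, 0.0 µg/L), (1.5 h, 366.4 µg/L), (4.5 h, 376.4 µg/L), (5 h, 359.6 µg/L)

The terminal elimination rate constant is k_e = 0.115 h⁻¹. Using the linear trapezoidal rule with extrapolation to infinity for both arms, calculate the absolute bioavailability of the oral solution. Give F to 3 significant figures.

Trapezoidal AUC_0→4.5 (IV):
  [0→0.5]: (1578.5+1490.3)/2 × 0.5 = 767.2
  [0.5→0.75]: (1490.3+1448.0)/2 × 0.25 = 367.2875
  [0.75→2.75]: (1448.0+1150.5)/2 × 2 = 2598.5
  [2.75→4.25]: (1150.5+968.2)/2 × 1.5 = 1589.025
  [4.25→4.5]: (968.2+940.8)/2 × 0.25 = 238.625
  Sum = 5560.6375 µg/L·h
IV tail: 940.8/0.115 = 8180.870; AUC_iv,0→∞ = 5560.6375 + 8180.870 = 13741.5075 µg/L·h
Trapezoidal AUC_0→5 (oral solution):
  [0→1.5]: (0.0+366.4)/2 × 1.5 = 274.8
  [1.5→4.5]: (366.4+376.4)/2 × 3 = 1114.2
  [4.5→5]: (376.4+359.6)/2 × 0.5 = 184.0
  Sum = 1573.0 µg/L·h
oral solution tail: 359.6/0.115 = 3126.957; AUC_ev,0→∞ = 1573.0 + 3126.957 = 4699.957 µg/L·h
F = (AUC_ev/D_ev)/(AUC_iv/D_iv) = (4699.957/150)/(13741.5075/100) = 31.333/137.415 = 0.2280

F = 0.228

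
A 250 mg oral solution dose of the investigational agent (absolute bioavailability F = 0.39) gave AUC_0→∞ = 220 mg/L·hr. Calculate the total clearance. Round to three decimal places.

CL = F × Dose / AUC_0→∞
   = 0.39 × 250 / 220 = 0.443182 L/hr

CL = 0.443 L/hr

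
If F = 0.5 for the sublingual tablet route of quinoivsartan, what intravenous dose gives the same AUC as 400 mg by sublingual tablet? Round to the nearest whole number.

Systemic exposure from an extravascular dose = F × D_ev, so the equivalent IV dose is F × D_ev.
D_iv = F × D_ev = 0.5 × 400 = 200 mg

D_iv = 200 mg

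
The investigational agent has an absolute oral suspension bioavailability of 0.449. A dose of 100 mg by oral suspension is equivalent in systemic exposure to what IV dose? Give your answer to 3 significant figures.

Systemic exposure from an extravascular dose = F × D_ev, so the equivalent IV dose is F × D_ev.
D_iv = F × D_ev = 0.449 × 100 = 44.9 mg

D_iv = 44.9 mg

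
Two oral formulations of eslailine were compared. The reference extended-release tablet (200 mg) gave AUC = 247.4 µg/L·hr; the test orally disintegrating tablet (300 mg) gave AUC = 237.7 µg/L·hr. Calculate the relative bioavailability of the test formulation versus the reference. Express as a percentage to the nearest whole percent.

F_rel = (AUC_test/D_test) / (AUC_ref/D_ref)
      = (237.7/300) / (247.4/200)
      = 0.792333 / 1.237 = 0.6405 = 64.05%

F_rel = 64%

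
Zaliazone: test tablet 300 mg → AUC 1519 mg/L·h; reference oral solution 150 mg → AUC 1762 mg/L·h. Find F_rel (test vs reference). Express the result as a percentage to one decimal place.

F_rel = 43.1%

F_rel = (AUC_test/D_test) / (AUC_ref/D_ref)
      = (1519/300) / (1762/150)
      = 5.06333 / 11.7467 = 0.4310 = 43.10%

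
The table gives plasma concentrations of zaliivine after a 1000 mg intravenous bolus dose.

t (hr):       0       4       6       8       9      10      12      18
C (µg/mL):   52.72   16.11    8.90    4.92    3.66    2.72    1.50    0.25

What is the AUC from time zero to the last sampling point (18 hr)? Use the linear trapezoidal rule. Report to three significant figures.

Trapezoidal AUC_0→18:
  [0→4]: (52.72+16.11)/2 × 4 = 137.66
  [4→6]: (16.11+8.90)/2 × 2 = 25.01
  [6→8]: (8.90+4.92)/2 × 2 = 13.82
  [8→9]: (4.92+3.66)/2 × 1 = 4.29
  [9→10]: (3.66+2.72)/2 × 1 = 3.19
  [10→12]: (2.72+1.50)/2 × 2 = 4.22
  [12→18]: (1.50+0.25)/2 × 6 = 5.25
  Sum = 193.44 µg/mL·hr

AUC = 193 µg/mL·hr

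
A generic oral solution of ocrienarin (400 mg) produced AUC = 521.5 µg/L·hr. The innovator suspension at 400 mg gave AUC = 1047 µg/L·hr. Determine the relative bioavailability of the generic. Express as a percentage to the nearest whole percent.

F_rel = (AUC_test/D_test) / (AUC_ref/D_ref)
      = (521.5/400) / (1047/400)
      = 1.30375 / 2.6175 = 0.4981 = 49.81%

F_rel = 50%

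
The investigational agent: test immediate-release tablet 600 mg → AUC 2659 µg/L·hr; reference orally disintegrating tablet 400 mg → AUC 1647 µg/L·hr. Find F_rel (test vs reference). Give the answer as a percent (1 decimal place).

F_rel = (AUC_test/D_test) / (AUC_ref/D_ref)
      = (2659/600) / (1647/400)
      = 4.43167 / 4.1175 = 1.0763 = 107.63%

F_rel = 107.6%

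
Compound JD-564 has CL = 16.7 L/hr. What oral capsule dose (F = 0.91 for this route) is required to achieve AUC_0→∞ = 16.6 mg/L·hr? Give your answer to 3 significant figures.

Dose = CL × AUC_0→∞ / F
     = 16.7 × 16.6 / 0.91 = 304.637 mg

Dose = 305 mg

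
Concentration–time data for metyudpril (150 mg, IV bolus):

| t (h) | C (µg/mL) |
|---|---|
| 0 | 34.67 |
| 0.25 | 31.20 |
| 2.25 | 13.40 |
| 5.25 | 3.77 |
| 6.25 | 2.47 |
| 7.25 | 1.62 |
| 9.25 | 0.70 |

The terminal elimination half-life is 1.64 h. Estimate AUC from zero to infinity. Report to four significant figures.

AUC = 87.73 µg/mL·h

Trapezoidal AUC_0→9.25:
  [0→0.25]: (34.67+31.20)/2 × 0.25 = 8.23375
  [0.25→2.25]: (31.20+13.40)/2 × 2 = 44.6
  [2.25→5.25]: (13.40+3.77)/2 × 3 = 25.755
  [5.25→6.25]: (3.77+2.47)/2 × 1 = 3.12
  [6.25→7.25]: (2.47+1.62)/2 × 1 = 2.045
  [7.25→9.25]: (1.62+0.70)/2 × 2 = 2.32
  Sum = 86.07375 µg/mL·h
k_e = ln2 / t½ = 0.693147 / 1.64 = 0.4227 h^-1
Extrapolated tail: C_last / k_e = 0.70 / 0.4227 = 1.656
AUC_0→∞ = 86.07375 + 1.656 = 87.72975 µg/mL·h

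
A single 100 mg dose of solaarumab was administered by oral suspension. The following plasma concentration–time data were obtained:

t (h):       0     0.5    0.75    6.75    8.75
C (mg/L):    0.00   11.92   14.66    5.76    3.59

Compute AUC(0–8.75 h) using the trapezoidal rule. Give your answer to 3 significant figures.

Trapezoidal AUC_0→8.75:
  [0→0.5]: (0.00+11.92)/2 × 0.5 = 2.98
  [0.5→0.75]: (11.92+14.66)/2 × 0.25 = 3.3225
  [0.75→6.75]: (14.66+5.76)/2 × 6 = 61.26
  [6.75→8.75]: (5.76+3.59)/2 × 2 = 9.35
  Sum = 76.9125 mg/L·h

AUC = 76.9 mg/L·h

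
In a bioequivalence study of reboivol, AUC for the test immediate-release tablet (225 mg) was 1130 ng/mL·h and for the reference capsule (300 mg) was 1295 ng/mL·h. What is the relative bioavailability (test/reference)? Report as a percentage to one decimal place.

F_rel = 116.3%

F_rel = (AUC_test/D_test) / (AUC_ref/D_ref)
      = (1130/225) / (1295/300)
      = 5.02222 / 4.31667 = 1.1634 = 116.34%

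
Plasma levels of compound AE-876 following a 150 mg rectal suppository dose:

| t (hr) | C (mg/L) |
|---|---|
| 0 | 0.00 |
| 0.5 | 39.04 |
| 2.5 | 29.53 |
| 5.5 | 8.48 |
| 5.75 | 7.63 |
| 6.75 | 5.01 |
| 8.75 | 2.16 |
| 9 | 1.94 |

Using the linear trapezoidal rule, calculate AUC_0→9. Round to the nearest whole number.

AUC = 151 mg/L·hr

Trapezoidal AUC_0→9:
  [0→0.5]: (0.00+39.04)/2 × 0.5 = 9.76
  [0.5→2.5]: (39.04+29.53)/2 × 2 = 68.57
  [2.5→5.5]: (29.53+8.48)/2 × 3 = 57.015
  [5.5→5.75]: (8.48+7.63)/2 × 0.25 = 2.01375
  [5.75→6.75]: (7.63+5.01)/2 × 1 = 6.32
  [6.75→8.75]: (5.01+2.16)/2 × 2 = 7.17
  [8.75→9]: (2.16+1.94)/2 × 0.25 = 0.5125
  Sum = 151.36125 mg/L·hr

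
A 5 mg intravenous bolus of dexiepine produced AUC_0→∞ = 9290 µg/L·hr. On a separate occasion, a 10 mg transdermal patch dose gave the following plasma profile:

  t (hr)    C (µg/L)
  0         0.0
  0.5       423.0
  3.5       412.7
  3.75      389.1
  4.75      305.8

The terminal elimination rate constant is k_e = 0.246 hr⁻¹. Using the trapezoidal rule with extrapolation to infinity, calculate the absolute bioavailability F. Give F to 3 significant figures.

Trapezoidal AUC_0→4.75 (transdermal patch):
  [0→0.5]: (0.0+423.0)/2 × 0.5 = 105.75
  [0.5→3.5]: (423.0+412.7)/2 × 3 = 1253.55
  [3.5→3.75]: (412.7+389.1)/2 × 0.25 = 100.225
  [3.75→4.75]: (389.1+305.8)/2 × 1 = 347.45
  Sum = 1806.975 µg/L·hr
Tail: C_last/k_e = 305.8/0.246 = 1243.089
AUC_0→∞ (transdermal patch) = 1806.975 + 1243.089 = 3050.064 µg/L·hr
F = (AUC_ev/D_ev)/(AUC_iv/D_iv) = (3050.064/10)/(9290/5) = 305.0064/1858 = 0.1642

F = 0.164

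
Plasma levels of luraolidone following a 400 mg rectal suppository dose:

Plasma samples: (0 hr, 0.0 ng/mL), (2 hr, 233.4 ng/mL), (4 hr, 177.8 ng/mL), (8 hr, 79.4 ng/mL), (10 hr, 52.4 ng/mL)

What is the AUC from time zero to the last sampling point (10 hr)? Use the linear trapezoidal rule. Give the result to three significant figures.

Trapezoidal AUC_0→10:
  [0→2]: (0.0+233.4)/2 × 2 = 233.4
  [2→4]: (233.4+177.8)/2 × 2 = 411.2
  [4→8]: (177.8+79.4)/2 × 4 = 514.4
  [8→10]: (79.4+52.4)/2 × 2 = 131.8
  Sum = 1290.8 ng/mL·hr

AUC = 1290 ng/mL·hr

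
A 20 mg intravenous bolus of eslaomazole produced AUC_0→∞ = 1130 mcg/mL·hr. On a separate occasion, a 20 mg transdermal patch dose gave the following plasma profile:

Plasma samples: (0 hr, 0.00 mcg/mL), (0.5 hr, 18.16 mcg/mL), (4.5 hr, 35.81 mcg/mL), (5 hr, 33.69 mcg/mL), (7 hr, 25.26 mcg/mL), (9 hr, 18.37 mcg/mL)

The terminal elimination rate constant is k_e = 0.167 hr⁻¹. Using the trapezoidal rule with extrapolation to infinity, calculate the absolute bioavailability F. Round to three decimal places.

F = 0.303

Trapezoidal AUC_0→9 (transdermal patch):
  [0→0.5]: (0.00+18.16)/2 × 0.5 = 4.54
  [0.5→4.5]: (18.16+35.81)/2 × 4 = 107.94
  [4.5→5]: (35.81+33.69)/2 × 0.5 = 17.375
  [5→7]: (33.69+25.26)/2 × 2 = 58.95
  [7→9]: (25.26+18.37)/2 × 2 = 43.63
  Sum = 232.435 mcg/mL·hr
Tail: C_last/k_e = 18.37/0.167 = 110.000
AUC_0→∞ (transdermal patch) = 232.435 + 110.000 = 342.435 mcg/mL·hr
F = (AUC_ev/D_ev)/(AUC_iv/D_iv) = (342.435/20)/(1130/20) = 17.12175/56.5 = 0.3030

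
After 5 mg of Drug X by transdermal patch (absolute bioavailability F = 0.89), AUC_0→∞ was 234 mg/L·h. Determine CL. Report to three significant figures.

CL = F × Dose / AUC_0→∞
   = 0.89 × 5 / 234 = 0.0190171 L/h

CL = 0.0190 L/h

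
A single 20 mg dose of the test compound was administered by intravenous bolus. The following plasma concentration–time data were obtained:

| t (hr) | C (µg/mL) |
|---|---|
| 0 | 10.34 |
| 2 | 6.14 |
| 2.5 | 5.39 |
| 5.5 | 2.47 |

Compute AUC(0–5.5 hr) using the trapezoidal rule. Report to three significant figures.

Trapezoidal AUC_0→5.5:
  [0→2]: (10.34+6.14)/2 × 2 = 16.48
  [2→2.5]: (6.14+5.39)/2 × 0.5 = 2.8825
  [2.5→5.5]: (5.39+2.47)/2 × 3 = 11.79
  Sum = 31.1525 µg/mL·hr

AUC = 31.2 µg/mL·hr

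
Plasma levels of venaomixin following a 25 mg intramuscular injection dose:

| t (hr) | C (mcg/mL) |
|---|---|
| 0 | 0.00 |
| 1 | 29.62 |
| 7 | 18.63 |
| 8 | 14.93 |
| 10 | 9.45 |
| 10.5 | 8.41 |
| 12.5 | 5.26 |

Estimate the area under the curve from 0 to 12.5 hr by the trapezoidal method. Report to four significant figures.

Trapezoidal AUC_0→12.5:
  [0→1]: (0.00+29.62)/2 × 1 = 14.81
  [1→7]: (29.62+18.63)/2 × 6 = 144.75
  [7→8]: (18.63+14.93)/2 × 1 = 16.78
  [8→10]: (14.93+9.45)/2 × 2 = 24.38
  [10→10.5]: (9.45+8.41)/2 × 0.5 = 4.465
  [10.5→12.5]: (8.41+5.26)/2 × 2 = 13.67
  Sum = 218.855 mcg/mL·hr

AUC = 218.9 mcg/mL·hr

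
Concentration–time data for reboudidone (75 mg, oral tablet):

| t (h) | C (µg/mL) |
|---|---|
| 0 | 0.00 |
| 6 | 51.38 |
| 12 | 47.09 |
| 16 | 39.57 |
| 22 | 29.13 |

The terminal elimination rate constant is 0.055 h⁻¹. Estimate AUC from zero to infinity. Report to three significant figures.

AUC = 1360 µg/mL·h

Trapezoidal AUC_0→22:
  [0→6]: (0.00+51.38)/2 × 6 = 154.14
  [6→12]: (51.38+47.09)/2 × 6 = 295.41
  [12→16]: (47.09+39.57)/2 × 4 = 173.32
  [16→22]: (39.57+29.13)/2 × 6 = 206.1
  Sum = 828.97 µg/mL·h
Extrapolated tail: C_last / k_e = 29.13 / 0.055 = 529.636
AUC_0→∞ = 828.97 + 529.636 = 1358.606 µg/mL·h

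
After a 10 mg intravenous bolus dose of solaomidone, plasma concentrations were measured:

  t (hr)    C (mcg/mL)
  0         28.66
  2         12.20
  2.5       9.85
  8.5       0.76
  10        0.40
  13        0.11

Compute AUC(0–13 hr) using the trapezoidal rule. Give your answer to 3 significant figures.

Trapezoidal AUC_0→13:
  [0→2]: (28.66+12.20)/2 × 2 = 40.86
  [2→2.5]: (12.20+9.85)/2 × 0.5 = 5.5125
  [2.5→8.5]: (9.85+0.76)/2 × 6 = 31.83
  [8.5→10]: (0.76+0.40)/2 × 1.5 = 0.87
  [10→13]: (0.40+0.11)/2 × 3 = 0.765
  Sum = 79.8375 mcg/mL·hr

AUC = 79.8 mcg/mL·hr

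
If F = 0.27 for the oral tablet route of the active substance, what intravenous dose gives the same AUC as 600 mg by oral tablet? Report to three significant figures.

D_iv = 162 mg

Systemic exposure from an extravascular dose = F × D_ev, so the equivalent IV dose is F × D_ev.
D_iv = F × D_ev = 0.27 × 600 = 162 mg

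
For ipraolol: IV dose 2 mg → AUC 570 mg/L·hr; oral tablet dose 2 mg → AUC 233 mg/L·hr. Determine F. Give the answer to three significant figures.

F = 0.409

F = (AUC_ev / D_ev) / (AUC_iv / D_iv)
  = (233/2) / (570/2)
  = 116.5 / 285 = 0.4088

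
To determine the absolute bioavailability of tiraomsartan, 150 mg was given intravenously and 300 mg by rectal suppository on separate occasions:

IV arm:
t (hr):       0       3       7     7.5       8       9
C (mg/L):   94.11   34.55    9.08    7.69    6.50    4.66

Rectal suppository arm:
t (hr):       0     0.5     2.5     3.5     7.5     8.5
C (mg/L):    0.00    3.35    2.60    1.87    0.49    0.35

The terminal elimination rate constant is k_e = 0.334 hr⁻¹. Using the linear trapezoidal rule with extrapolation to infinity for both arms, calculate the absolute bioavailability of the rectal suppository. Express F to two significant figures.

Trapezoidal AUC_0→9 (IV):
  [0→3]: (94.11+34.55)/2 × 3 = 192.99
  [3→7]: (34.55+9.08)/2 × 4 = 87.26
  [7→7.5]: (9.08+7.69)/2 × 0.5 = 4.1925
  [7.5→8]: (7.69+6.50)/2 × 0.5 = 3.5475
  [8→9]: (6.50+4.66)/2 × 1 = 5.58
  Sum = 293.57 mg/L·hr
IV tail: 4.66/0.334 = 13.952; AUC_iv,0→∞ = 293.57 + 13.952 = 307.522 mg/L·hr
Trapezoidal AUC_0→8.5 (rectal suppository):
  [0→0.5]: (0.00+3.35)/2 × 0.5 = 0.8375
  [0.5→2.5]: (3.35+2.60)/2 × 2 = 5.95
  [2.5→3.5]: (2.60+1.87)/2 × 1 = 2.235
  [3.5→7.5]: (1.87+0.49)/2 × 4 = 4.72
  [7.5→8.5]: (0.49+0.35)/2 × 1 = 0.42
  Sum = 14.1625 mg/L·hr
rectal suppository tail: 0.35/0.334 = 1.048; AUC_ev,0→∞ = 14.1625 + 1.048 = 15.2105 mg/L·hr
F = (AUC_ev/D_ev)/(AUC_iv/D_iv) = (15.2105/300)/(307.522/150) = 0.0507017/2.05015 = 0.0247

F = 0.025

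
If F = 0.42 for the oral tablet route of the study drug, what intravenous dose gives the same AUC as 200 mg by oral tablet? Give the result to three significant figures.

Systemic exposure from an extravascular dose = F × D_ev, so the equivalent IV dose is F × D_ev.
D_iv = F × D_ev = 0.42 × 200 = 84 mg

D_iv = 84.0 mg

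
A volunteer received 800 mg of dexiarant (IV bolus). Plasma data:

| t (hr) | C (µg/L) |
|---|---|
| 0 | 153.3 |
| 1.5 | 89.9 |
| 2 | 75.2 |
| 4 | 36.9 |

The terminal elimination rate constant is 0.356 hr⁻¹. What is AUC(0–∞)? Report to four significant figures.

Trapezoidal AUC_0→4:
  [0→1.5]: (153.3+89.9)/2 × 1.5 = 182.4
  [1.5→2]: (89.9+75.2)/2 × 0.5 = 41.275
  [2→4]: (75.2+36.9)/2 × 2 = 112.1
  Sum = 335.775 µg/L·hr
Extrapolated tail: C_last / k_e = 36.9 / 0.356 = 103.652
AUC_0→∞ = 335.775 + 103.652 = 439.427 µg/L·hr

AUC = 439.4 µg/L·hr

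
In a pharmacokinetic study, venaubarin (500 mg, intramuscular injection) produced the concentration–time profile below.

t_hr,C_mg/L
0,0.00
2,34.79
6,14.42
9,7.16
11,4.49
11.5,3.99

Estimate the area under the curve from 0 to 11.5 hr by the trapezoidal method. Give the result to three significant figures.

Trapezoidal AUC_0→11.5:
  [0→2]: (0.00+34.79)/2 × 2 = 34.79
  [2→6]: (34.79+14.42)/2 × 4 = 98.42
  [6→9]: (14.42+7.16)/2 × 3 = 32.37
  [9→11]: (7.16+4.49)/2 × 2 = 11.65
  [11→11.5]: (4.49+3.99)/2 × 0.5 = 2.12
  Sum = 179.35 mg/L·hr

AUC = 179 mg/L·hr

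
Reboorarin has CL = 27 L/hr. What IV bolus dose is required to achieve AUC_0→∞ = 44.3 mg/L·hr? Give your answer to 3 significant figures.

Dose = 1200 mg

Dose_iv = CL × AUC_0→∞
     = 27 × 44.3 = 1196.1 mg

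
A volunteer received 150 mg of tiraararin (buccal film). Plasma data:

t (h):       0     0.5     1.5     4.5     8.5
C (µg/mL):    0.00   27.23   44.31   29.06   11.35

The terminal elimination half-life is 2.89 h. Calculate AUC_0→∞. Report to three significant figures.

AUC = 281 µg/mL·h

Trapezoidal AUC_0→8.5:
  [0→0.5]: (0.00+27.23)/2 × 0.5 = 6.8075
  [0.5→1.5]: (27.23+44.31)/2 × 1 = 35.77
  [1.5→4.5]: (44.31+29.06)/2 × 3 = 110.055
  [4.5→8.5]: (29.06+11.35)/2 × 4 = 80.82
  Sum = 233.4525 µg/mL·h
k_e = ln2 / t½ = 0.693147 / 2.89 = 0.2398 h^-1
Extrapolated tail: C_last / k_e = 11.35 / 0.2398 = 47.331
AUC_0→∞ = 233.4525 + 47.331 = 280.7835 µg/mL·h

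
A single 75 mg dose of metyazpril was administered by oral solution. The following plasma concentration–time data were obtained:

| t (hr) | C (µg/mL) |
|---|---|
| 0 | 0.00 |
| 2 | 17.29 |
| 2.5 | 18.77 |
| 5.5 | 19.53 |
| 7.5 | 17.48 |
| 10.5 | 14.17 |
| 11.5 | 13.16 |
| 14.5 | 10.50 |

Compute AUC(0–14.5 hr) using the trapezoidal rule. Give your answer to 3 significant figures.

AUC = 217 µg/mL·hr

Trapezoidal AUC_0→14.5:
  [0→2]: (0.00+17.29)/2 × 2 = 17.29
  [2→2.5]: (17.29+18.77)/2 × 0.5 = 9.015
  [2.5→5.5]: (18.77+19.53)/2 × 3 = 57.45
  [5.5→7.5]: (19.53+17.48)/2 × 2 = 37.01
  [7.5→10.5]: (17.48+14.17)/2 × 3 = 47.475
  [10.5→11.5]: (14.17+13.16)/2 × 1 = 13.665
  [11.5→14.5]: (13.16+10.50)/2 × 3 = 35.49
  Sum = 217.395 µg/mL·hr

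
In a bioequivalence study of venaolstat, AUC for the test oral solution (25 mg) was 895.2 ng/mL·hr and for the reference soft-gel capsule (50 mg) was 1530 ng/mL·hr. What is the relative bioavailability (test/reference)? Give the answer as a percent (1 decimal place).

F_rel = 117.0%

F_rel = (AUC_test/D_test) / (AUC_ref/D_ref)
      = (895.2/25) / (1530/50)
      = 35.808 / 30.6 = 1.1702 = 117.02%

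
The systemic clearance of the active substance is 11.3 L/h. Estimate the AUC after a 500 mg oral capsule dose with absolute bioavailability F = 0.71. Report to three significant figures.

AUC = 31.4 mg/L·h

AUC_0→∞ = F × Dose / CL
        = 0.71 × 500 / 11.3 = 31.4159 mg/L·h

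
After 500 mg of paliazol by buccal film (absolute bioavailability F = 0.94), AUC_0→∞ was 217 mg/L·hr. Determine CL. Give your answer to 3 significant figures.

CL = F × Dose / AUC_0→∞
   = 0.94 × 500 / 217 = 2.1659 L/hr

CL = 2.17 L/hr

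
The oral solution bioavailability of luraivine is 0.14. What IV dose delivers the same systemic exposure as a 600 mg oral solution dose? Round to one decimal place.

D_iv = 84.0 mg

Systemic exposure from an extravascular dose = F × D_ev, so the equivalent IV dose is F × D_ev.
D_iv = F × D_ev = 0.14 × 600 = 84 mg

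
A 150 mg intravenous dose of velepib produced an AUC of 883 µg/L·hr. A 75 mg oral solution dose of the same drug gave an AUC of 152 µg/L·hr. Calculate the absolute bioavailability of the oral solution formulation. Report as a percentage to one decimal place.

F = 34.4%

F = (AUC_ev / D_ev) / (AUC_iv / D_iv)
  = (152/75) / (883/150)
  = 2.02667 / 5.88667 = 0.3443
  = 34.43%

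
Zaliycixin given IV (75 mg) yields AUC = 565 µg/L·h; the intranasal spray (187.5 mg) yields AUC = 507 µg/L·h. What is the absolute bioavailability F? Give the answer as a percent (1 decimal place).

F = 35.9%

F = (AUC_ev / D_ev) / (AUC_iv / D_iv)
  = (507/187.5) / (565/75)
  = 2.704 / 7.53333 = 0.3589
  = 35.89%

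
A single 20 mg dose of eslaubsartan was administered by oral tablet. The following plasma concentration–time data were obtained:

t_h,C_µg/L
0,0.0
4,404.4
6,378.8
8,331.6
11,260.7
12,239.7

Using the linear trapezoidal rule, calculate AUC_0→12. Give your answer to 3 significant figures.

AUC = 3440 µg/L·h

Trapezoidal AUC_0→12:
  [0→4]: (0.0+404.4)/2 × 4 = 808.8
  [4→6]: (404.4+378.8)/2 × 2 = 783.2
  [6→8]: (378.8+331.6)/2 × 2 = 710.4
  [8→11]: (331.6+260.7)/2 × 3 = 888.45
  [11→12]: (260.7+239.7)/2 × 1 = 250.2
  Sum = 3441.05 µg/L·h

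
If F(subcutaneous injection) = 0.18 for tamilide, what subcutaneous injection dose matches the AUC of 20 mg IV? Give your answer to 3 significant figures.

For equal systemic exposure: F × D_ev = D_iv
D_ev = D_iv / F = 20 / 0.18 = 111.111 mg

D_subcutaneous = 111 mg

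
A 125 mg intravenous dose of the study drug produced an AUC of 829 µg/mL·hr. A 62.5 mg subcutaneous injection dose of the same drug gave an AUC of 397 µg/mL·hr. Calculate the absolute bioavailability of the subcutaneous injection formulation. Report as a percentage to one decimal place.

F = (AUC_ev / D_ev) / (AUC_iv / D_iv)
  = (397/62.5) / (829/125)
  = 6.352 / 6.632 = 0.9578
  = 95.78%

F = 95.8%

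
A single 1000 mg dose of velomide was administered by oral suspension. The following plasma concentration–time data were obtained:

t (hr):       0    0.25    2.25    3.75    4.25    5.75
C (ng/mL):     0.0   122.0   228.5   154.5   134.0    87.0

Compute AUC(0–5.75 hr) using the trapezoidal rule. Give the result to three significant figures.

Trapezoidal AUC_0→5.75:
  [0→0.25]: (0.0+122.0)/2 × 0.25 = 15.25
  [0.25→2.25]: (122.0+228.5)/2 × 2 = 350.5
  [2.25→3.75]: (228.5+154.5)/2 × 1.5 = 287.25
  [3.75→4.25]: (154.5+134.0)/2 × 0.5 = 72.125
  [4.25→5.75]: (134.0+87.0)/2 × 1.5 = 165.75
  Sum = 890.875 ng/mL·hr

AUC = 891 ng/mL·hr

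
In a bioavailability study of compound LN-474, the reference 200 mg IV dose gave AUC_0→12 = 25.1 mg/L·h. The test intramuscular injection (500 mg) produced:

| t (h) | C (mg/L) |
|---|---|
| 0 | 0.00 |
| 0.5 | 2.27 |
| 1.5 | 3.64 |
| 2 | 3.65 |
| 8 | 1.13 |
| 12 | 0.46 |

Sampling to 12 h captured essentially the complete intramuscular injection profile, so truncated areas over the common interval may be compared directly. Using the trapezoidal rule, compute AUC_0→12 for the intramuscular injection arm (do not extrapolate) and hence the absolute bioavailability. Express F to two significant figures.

F = 0.36

Trapezoidal AUC_0→12 (intramuscular injection):
  [0→0.5]: (0.00+2.27)/2 × 0.5 = 0.5675
  [0.5→1.5]: (2.27+3.64)/2 × 1 = 2.955
  [1.5→2]: (3.64+3.65)/2 × 0.5 = 1.8225
  [2→8]: (3.65+1.13)/2 × 6 = 14.34
  [8→12]: (1.13+0.46)/2 × 4 = 3.18
  Sum = 22.865 mg/L·h
F = (AUC_ev/D_ev)/(AUC_iv/D_iv) = (22.865/500)/(25.1/200) = 0.04573/0.1255 = 0.3644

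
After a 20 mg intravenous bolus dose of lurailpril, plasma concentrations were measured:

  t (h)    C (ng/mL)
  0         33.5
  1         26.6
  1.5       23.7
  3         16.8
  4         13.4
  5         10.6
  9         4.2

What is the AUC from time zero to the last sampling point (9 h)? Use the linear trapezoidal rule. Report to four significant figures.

Trapezoidal AUC_0→9:
  [0→1]: (33.5+26.6)/2 × 1 = 30.05
  [1→1.5]: (26.6+23.7)/2 × 0.5 = 12.575
  [1.5→3]: (23.7+16.8)/2 × 1.5 = 30.375
  [3→4]: (16.8+13.4)/2 × 1 = 15.1
  [4→5]: (13.4+10.6)/2 × 1 = 12.0
  [5→9]: (10.6+4.2)/2 × 4 = 29.6
  Sum = 129.7 ng/mL·h

AUC = 129.7 ng/mL·h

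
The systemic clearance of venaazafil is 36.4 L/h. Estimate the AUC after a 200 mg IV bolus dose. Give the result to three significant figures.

AUC_0→∞ = Dose_iv / CL
        = 200 / 36.4 = 5.49451 mg/L·h

AUC = 5.49 mg/L·h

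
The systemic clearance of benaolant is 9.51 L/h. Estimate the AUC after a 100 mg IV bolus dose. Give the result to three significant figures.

AUC_0→∞ = Dose_iv / CL
        = 100 / 9.51 = 10.5152 mg/L·h

AUC = 10.5 mg/L·h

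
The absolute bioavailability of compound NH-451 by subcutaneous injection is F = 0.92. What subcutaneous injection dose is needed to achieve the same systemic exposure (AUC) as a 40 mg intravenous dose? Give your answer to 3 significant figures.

D_subcutaneous = 43.5 mg

For equal systemic exposure: F × D_ev = D_iv
D_ev = D_iv / F = 40 / 0.92 = 43.4783 mg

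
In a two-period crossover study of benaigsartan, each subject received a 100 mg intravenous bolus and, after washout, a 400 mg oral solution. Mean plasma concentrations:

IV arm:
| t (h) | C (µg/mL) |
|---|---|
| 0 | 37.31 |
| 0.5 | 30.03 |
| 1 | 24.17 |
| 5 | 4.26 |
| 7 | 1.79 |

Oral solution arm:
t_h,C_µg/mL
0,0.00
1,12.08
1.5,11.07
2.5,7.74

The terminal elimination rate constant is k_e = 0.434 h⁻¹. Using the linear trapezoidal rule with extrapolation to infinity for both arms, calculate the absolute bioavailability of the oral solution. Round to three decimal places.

Trapezoidal AUC_0→7 (IV):
  [0→0.5]: (37.31+30.03)/2 × 0.5 = 16.835
  [0.5→1]: (30.03+24.17)/2 × 0.5 = 13.55
  [1→5]: (24.17+4.26)/2 × 4 = 56.86
  [5→7]: (4.26+1.79)/2 × 2 = 6.05
  Sum = 93.295 µg/mL·h
IV tail: 1.79/0.434 = 4.124; AUC_iv,0→∞ = 93.295 + 4.124 = 97.419 µg/mL·h
Trapezoidal AUC_0→2.5 (oral solution):
  [0→1]: (0.00+12.08)/2 × 1 = 6.04
  [1→1.5]: (12.08+11.07)/2 × 0.5 = 5.7875
  [1.5→2.5]: (11.07+7.74)/2 × 1 = 9.405
  Sum = 21.2325 µg/mL·h
oral solution tail: 7.74/0.434 = 17.834; AUC_ev,0→∞ = 21.2325 + 17.834 = 39.0665 µg/mL·h
F = (AUC_ev/D_ev)/(AUC_iv/D_iv) = (39.0665/400)/(97.419/100) = 0.09766625/0.97419 = 0.1003

F = 0.100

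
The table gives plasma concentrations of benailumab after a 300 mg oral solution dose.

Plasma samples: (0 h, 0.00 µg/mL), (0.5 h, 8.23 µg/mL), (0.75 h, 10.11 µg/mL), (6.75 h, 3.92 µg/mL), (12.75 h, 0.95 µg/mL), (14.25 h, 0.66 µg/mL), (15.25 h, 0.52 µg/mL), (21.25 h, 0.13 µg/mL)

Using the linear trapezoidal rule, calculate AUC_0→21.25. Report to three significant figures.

Trapezoidal AUC_0→21.25:
  [0→0.5]: (0.00+8.23)/2 × 0.5 = 2.0575
  [0.5→0.75]: (8.23+10.11)/2 × 0.25 = 2.2925
  [0.75→6.75]: (10.11+3.92)/2 × 6 = 42.09
  [6.75→12.75]: (3.92+0.95)/2 × 6 = 14.61
  [12.75→14.25]: (0.95+0.66)/2 × 1.5 = 1.2075
  [14.25→15.25]: (0.66+0.52)/2 × 1 = 0.59
  [15.25→21.25]: (0.52+0.13)/2 × 6 = 1.95
  Sum = 64.7975 µg/mL·h

AUC = 64.8 µg/mL·h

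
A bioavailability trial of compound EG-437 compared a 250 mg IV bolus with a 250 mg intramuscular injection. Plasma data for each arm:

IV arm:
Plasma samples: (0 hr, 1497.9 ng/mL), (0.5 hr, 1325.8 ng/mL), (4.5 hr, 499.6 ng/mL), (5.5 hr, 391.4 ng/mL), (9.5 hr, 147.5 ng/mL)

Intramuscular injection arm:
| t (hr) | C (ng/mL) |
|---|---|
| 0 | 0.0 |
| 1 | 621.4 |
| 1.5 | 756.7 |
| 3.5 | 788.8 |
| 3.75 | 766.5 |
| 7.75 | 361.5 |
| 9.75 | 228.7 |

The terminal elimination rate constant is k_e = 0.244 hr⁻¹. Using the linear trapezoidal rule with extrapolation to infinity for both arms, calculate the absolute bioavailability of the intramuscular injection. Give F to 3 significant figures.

Trapezoidal AUC_0→9.5 (IV):
  [0→0.5]: (1497.9+1325.8)/2 × 0.5 = 705.925
  [0.5→4.5]: (1325.8+499.6)/2 × 4 = 3650.8
  [4.5→5.5]: (499.6+391.4)/2 × 1 = 445.5
  [5.5→9.5]: (391.4+147.5)/2 × 4 = 1077.8
  Sum = 5880.025 ng/mL·hr
IV tail: 147.5/0.244 = 604.508; AUC_iv,0→∞ = 5880.025 + 604.508 = 6484.533 ng/mL·hr
Trapezoidal AUC_0→9.75 (intramuscular injection):
  [0→1]: (0.0+621.4)/2 × 1 = 310.7
  [1→1.5]: (621.4+756.7)/2 × 0.5 = 344.525
  [1.5→3.5]: (756.7+788.8)/2 × 2 = 1545.5
  [3.5→3.75]: (788.8+766.5)/2 × 0.25 = 194.4125
  [3.75→7.75]: (766.5+361.5)/2 × 4 = 2256.0
  [7.75→9.75]: (361.5+228.7)/2 × 2 = 590.2
  Sum = 5241.3375 ng/mL·hr
intramuscular injection tail: 228.7/0.244 = 937.295; AUC_ev,0→∞ = 5241.3375 + 937.295 = 6178.6325 ng/mL·hr
F = (AUC_ev/D_ev)/(AUC_iv/D_iv) = (6178.6325/250)/(6484.533/250) = 24.71453/25.938132 = 0.9528

F = 0.953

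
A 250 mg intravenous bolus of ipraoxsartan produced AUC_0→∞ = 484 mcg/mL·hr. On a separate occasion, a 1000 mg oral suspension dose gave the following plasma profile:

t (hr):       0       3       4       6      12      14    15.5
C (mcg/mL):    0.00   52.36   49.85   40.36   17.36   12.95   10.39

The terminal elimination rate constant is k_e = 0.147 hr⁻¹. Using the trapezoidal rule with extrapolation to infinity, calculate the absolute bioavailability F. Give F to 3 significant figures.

F = 0.264

Trapezoidal AUC_0→15.5 (oral suspension):
  [0→3]: (0.00+52.36)/2 × 3 = 78.54
  [3→4]: (52.36+49.85)/2 × 1 = 51.105
  [4→6]: (49.85+40.36)/2 × 2 = 90.21
  [6→12]: (40.36+17.36)/2 × 6 = 173.16
  [12→14]: (17.36+12.95)/2 × 2 = 30.31
  [14→15.5]: (12.95+10.39)/2 × 1.5 = 17.505
  Sum = 440.83 mcg/mL·hr
Tail: C_last/k_e = 10.39/0.147 = 70.680
AUC_0→∞ (oral suspension) = 440.83 + 70.680 = 511.51 mcg/mL·hr
F = (AUC_ev/D_ev)/(AUC_iv/D_iv) = (511.51/1000)/(484/250) = 0.51151/1.936 = 0.2642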